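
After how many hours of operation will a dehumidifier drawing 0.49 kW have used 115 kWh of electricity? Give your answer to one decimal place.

234.7 h

Hours = 115 kWh ÷ 0.49 kW = 234.7 h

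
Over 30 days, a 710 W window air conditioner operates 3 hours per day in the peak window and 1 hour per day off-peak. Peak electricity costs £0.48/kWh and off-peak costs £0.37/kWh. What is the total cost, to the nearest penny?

Peak energy = 0.71 kW × 3 h × 30 = 63.9 kWh
Off-peak energy = 0.71 kW × 1 h × 30 = 21.3 kWh
Cost = 63.9 × £0.48 + 21.3 × £0.37 = £30.672 + £7.881 = £38.55

£38.55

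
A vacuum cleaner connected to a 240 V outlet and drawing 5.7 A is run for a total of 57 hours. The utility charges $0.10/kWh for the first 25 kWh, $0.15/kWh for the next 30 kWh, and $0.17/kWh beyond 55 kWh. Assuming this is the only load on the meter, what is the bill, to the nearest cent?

$10.91

Power = 5.7 A × 240 V = 1368 W = 1.368 kW
Energy = 1.368 kW × 57 h = 77.976 kWh
Tier 1 (0–25 kWh): 25 × $0.10 = $2.5
Tier 2 (25–55 kWh): 30 × $0.15 = $4.5
Above 55 kWh: 22.976 × $0.17 = $3.90592
Bill = $10.91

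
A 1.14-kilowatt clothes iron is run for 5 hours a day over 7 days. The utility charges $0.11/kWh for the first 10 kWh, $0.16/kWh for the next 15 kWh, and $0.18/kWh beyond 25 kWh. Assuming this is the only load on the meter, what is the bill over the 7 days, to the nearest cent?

$6.18

Runtime = 5 h/day × 7 days = 35 h
Energy = 1.14 kW × 35 h = 39.9 kWh
Tier 1 (0–10 kWh): 10 × $0.11 = $1.1
Tier 2 (10–25 kWh): 15 × $0.16 = $2.4
Above 25 kWh: 14.9 × $0.18 = $2.682
Bill = $6.18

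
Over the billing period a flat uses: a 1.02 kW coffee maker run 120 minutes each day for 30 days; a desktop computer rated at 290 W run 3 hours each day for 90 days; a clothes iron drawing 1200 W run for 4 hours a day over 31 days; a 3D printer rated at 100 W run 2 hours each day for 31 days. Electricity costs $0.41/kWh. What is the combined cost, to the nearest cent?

coffee maker: Runtime = 120 min × 30 = 3600 min = 60 h
coffee maker: 1.02 kW × 60 h = 61.2 kWh
desktop computer: Runtime = 3 h/day × 90 days = 270 h
desktop computer: 0.29 kW × 270 h = 78.3 kWh
clothes iron: Runtime = 4 h/day × 31 days = 124 h
clothes iron: 1.2 kW × 124 h = 148.8 kWh
3D printer: Runtime = 2 h/day × 31 days = 62 h
3D printer: 0.1 kW × 62 h = 6.2 kWh
Total energy = 294.5 kWh
Cost = 294.5 × $0.41 = $120.75

$120.75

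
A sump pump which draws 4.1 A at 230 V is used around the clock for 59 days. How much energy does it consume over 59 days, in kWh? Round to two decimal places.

1335.29 kWh

Power = 4.1 A × 230 V = 943 W = 0.943 kW
Runtime = 24 h × 59 = 1416 h
Energy = 0.943 kW × 1416 h = 1335.288 kWh ≈ 1335.29 kWh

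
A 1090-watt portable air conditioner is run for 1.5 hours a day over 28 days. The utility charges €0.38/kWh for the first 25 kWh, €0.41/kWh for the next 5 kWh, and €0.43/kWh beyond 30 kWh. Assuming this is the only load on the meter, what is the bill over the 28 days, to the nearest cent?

Runtime = 1.5 h/day × 28 days = 42 h
Energy = 1.09 kW × 42 h = 45.78 kWh
Tier 1 (0–25 kWh): 25 × €0.38 = €9.5
Tier 2 (25–30 kWh): 5 × €0.41 = €2.05
Above 30 kWh: 15.78 × €0.43 = €6.7854
Bill = €18.34

€18.34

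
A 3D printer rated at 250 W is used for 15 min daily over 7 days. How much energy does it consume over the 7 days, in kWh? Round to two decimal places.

0.44 kWh

Runtime = 15 min × 7 = 105 min = 1.75 h
Energy = 0.25 kW × 1.75 h = 0.4375 kWh ≈ 0.44 kWh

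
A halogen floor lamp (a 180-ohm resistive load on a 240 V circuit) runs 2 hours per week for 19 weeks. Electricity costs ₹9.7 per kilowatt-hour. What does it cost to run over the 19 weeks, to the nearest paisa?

Power = V²/R = 240²/180 = 320 W = 0.32 kW
Runtime = 2 h/week × 19 weeks = 38 h
Energy = 0.32 kW × 38 h = 12.16 kWh
Cost = 12.16 kWh × ₹9.7/kWh = ₹117.95

₹117.95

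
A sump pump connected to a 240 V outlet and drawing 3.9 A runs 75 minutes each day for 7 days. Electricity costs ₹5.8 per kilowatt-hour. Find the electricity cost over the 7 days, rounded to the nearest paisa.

₹47.50

Power = 3.9 A × 240 V = 936 W = 0.936 kW
Runtime = 75 min × 7 = 525 min = 8.75 h
Energy = 0.936 kW × 8.75 h = 8.19 kWh
Cost = 8.19 kWh × ₹5.8/kWh = ₹47.50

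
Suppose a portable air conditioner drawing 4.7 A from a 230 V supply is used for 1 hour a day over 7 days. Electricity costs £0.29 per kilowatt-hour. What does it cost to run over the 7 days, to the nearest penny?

£2.19

Power = 4.7 A × 230 V = 1081 W = 1.081 kW
Runtime = 1 h/day × 7 days = 7 h
Energy = 1.081 kW × 7 h = 7.567 kWh
Cost = 7.567 kWh × £0.29/kWh = £2.19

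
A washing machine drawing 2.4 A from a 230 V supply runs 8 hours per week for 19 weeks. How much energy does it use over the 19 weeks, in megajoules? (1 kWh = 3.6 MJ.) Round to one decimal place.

302.1 MJ

Power = 2.4 A × 230 V = 552 W = 0.552 kW
Runtime = 8 h/week × 19 weeks = 152 h
Energy = 0.552 kW × 152 h = 83.904 kWh
= 83.904 × 3.6 MJ = 302.1 MJ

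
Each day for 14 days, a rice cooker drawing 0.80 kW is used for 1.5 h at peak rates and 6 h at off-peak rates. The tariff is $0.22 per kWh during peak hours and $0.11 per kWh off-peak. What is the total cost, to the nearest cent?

Peak energy = 0.8 kW × 1.5 h × 14 = 16.8 kWh
Off-peak energy = 0.8 kW × 6 h × 14 = 67.2 kWh
Cost = 16.8 × $0.22 + 67.2 × $0.11 = $3.696 + $7.392 = $11.09

$11.09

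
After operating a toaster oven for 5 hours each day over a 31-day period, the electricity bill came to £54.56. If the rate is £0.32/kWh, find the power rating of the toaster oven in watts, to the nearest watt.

1100 W

Energy = £54.56 ÷ £0.32/kWh = 170.5 kWh
Runtime = 5 h/day × 31 days = 155 h
Power = 170.5 kWh ÷ 155 h = 1.1 kW = 1100 W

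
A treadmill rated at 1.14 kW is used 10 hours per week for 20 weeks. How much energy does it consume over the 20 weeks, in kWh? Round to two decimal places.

Runtime = 10 h/week × 20 weeks = 200 h
Energy = 1.14 kW × 200 h = 228 kWh

228.00 kWh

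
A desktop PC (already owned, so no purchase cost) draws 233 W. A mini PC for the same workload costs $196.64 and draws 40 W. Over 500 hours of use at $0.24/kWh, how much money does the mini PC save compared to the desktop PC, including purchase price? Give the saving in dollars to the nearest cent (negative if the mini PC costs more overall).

desktop PC: $0.00 + (233/1000) kW × 500 h × $0.24 = $0.00 + $27.96 = $27.96
mini PC: $196.64 + (40/1000) kW × 500 h × $0.24 = $196.64 + $4.8 = $201.44
Saving = $27.96 − $201.44 = −$173.48

-$173.48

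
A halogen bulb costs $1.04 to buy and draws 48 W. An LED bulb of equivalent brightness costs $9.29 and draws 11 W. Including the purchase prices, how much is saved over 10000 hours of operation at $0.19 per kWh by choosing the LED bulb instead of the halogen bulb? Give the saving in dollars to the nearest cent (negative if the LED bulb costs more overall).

halogen bulb: $1.04 + (48/1000) kW × 10000 h × $0.19 = $1.04 + $91.2 = $92.24
LED bulb: $9.29 + (11/1000) kW × 10000 h × $0.19 = $9.29 + $20.9 = $30.19
Saving = $92.24 − $30.19 = $62.05

$62.05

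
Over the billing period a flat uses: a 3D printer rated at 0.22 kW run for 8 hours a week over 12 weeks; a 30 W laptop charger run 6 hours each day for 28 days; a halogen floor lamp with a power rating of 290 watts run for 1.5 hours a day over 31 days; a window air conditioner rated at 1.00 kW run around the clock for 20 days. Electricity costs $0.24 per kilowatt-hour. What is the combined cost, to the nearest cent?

3D printer: Runtime = 8 h/week × 12 weeks = 96 h
3D printer: 0.22 kW × 96 h = 21.12 kWh
laptop charger: Runtime = 6 h/day × 28 days = 168 h
laptop charger: 0.03 kW × 168 h = 5.04 kWh
halogen floor lamp: Runtime = 1.5 h/day × 31 days = 46.5 h
halogen floor lamp: 0.29 kW × 46.5 h = 13.485 kWh
window air conditioner: Runtime = 24 h × 20 = 480 h
window air conditioner: 1 kW × 480 h = 480 kWh
Total energy = 519.645 kWh
Cost = 519.645 × $0.24 = $124.71

$124.71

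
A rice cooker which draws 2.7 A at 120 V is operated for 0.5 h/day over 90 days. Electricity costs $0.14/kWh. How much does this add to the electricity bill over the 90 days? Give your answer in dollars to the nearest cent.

Power = 2.7 A × 120 V = 324 W = 0.324 kW
Runtime = 0.5 h/day × 90 days = 45 h
Energy = 0.324 kW × 45 h = 14.58 kWh
Cost = 14.58 kWh × $0.14/kWh = $2.04

$2.04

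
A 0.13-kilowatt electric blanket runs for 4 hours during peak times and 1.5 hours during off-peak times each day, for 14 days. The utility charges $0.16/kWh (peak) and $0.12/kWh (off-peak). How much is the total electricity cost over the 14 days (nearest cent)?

$1.49

Peak energy = 0.13 kW × 4 h × 14 = 7.28 kWh
Off-peak energy = 0.13 kW × 1.5 h × 14 = 2.73 kWh
Cost = 7.28 × $0.16 + 2.73 × $0.12 = $1.1648 + $0.3276 = $1.49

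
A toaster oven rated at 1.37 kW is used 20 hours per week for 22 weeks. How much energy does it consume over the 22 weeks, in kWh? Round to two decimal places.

602.80 kWh

Runtime = 20 h/week × 22 weeks = 440 h
Energy = 1.37 kW × 440 h = 602.8 kWh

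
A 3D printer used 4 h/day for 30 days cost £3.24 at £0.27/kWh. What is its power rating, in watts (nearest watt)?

Energy = £3.24 ÷ £0.27/kWh = 12 kWh
Runtime = 4 h/day × 30 days = 120 h
Power = 12 kWh ÷ 120 h = 0.1 kW = 100 W

100 W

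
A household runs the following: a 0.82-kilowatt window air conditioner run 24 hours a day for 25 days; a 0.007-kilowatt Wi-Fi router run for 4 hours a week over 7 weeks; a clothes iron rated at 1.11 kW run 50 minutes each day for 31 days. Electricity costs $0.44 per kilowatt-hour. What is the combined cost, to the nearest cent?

$229.18

window air conditioner: Runtime = 24 h × 25 = 600 h
window air conditioner: 0.82 kW × 600 h = 492 kWh
Wi-Fi router: Runtime = 4 h/week × 7 weeks = 28 h
Wi-Fi router: 0.007 kW × 28 h = 0.196 kWh
clothes iron: Runtime = 50 min × 31 = 1550 min = 25.833333… h
clothes iron: 1.11 kW × 25.833333… h = 28.675 kWh
Total energy = 520.871 kWh
Cost = 520.871 × $0.44 = $229.18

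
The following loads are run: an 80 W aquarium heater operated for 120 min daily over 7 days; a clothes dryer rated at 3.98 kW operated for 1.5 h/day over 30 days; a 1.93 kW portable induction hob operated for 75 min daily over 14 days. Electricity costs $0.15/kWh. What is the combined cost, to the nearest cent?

aquarium heater: Runtime = 120 min × 7 = 840 min = 14 h
aquarium heater: 0.08 kW × 14 h = 1.12 kWh
clothes dryer: Runtime = 1.5 h/day × 30 days = 45 h
clothes dryer: 3.98 kW × 45 h = 179.1 kWh
portable induction hob: Runtime = 75 min × 14 = 1050 min = 17.5 h
portable induction hob: 1.93 kW × 17.5 h = 33.775 kWh
Total energy = 213.995 kWh
Cost = 213.995 × $0.15 = $32.10

$32.10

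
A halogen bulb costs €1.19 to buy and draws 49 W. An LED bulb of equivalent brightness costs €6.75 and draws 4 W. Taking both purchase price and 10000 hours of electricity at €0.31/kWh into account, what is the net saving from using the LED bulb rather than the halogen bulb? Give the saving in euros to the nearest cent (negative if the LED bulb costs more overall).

€133.94

halogen bulb: €1.19 + (49/1000) kW × 10000 h × €0.31 = €1.19 + €151.9 = €153.09
LED bulb: €6.75 + (4/1000) kW × 10000 h × €0.31 = €6.75 + €12.4 = €19.15
Saving = €153.09 − €19.15 = €133.94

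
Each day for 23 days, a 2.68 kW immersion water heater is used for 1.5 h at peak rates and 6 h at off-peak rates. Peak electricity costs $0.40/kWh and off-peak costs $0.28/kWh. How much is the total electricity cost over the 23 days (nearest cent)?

$140.54

Peak energy = 2.68 kW × 1.5 h × 23 = 92.46 kWh
Off-peak energy = 2.68 kW × 6 h × 23 = 369.84 kWh
Cost = 92.46 × $0.40 + 369.84 × $0.28 = $36.984 + $103.5552 = $140.54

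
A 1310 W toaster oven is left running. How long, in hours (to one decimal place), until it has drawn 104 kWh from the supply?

Hours = 104 kWh ÷ 1.31 kW = 79.4 h

79.4 h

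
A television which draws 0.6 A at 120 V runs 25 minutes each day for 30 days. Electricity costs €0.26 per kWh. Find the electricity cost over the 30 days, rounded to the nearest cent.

Power = 0.6 A × 120 V = 72 W = 0.072 kW
Runtime = 25 min × 30 = 750 min = 12.5 h
Energy = 0.072 kW × 12.5 h = 0.9 kWh
Cost = 0.9 kWh × €0.26/kWh = €0.23

€0.23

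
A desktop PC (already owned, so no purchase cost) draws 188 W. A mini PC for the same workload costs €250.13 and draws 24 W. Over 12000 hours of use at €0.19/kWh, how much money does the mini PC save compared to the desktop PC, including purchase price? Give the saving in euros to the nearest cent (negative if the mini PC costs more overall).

€123.79

desktop PC: €0.00 + (188/1000) kW × 12000 h × €0.19 = €0.00 + €428.64 = €428.64
mini PC: €250.13 + (24/1000) kW × 12000 h × €0.19 = €250.13 + €54.72 = €304.85
Saving = €428.64 − €304.85 = €123.79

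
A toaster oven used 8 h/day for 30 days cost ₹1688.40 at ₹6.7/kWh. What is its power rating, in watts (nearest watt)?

1050 W

Energy = ₹1688.40 ÷ ₹6.7/kWh = 252 kWh
Runtime = 8 h/day × 30 days = 240 h
Power = 252 kWh ÷ 240 h = 1.05 kW = 1050 W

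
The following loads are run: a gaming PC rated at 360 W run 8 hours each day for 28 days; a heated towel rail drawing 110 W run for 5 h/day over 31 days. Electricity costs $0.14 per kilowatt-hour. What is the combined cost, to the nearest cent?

gaming PC: Runtime = 8 h/day × 28 days = 224 h
gaming PC: 0.36 kW × 224 h = 80.64 kWh
heated towel rail: Runtime = 5 h/day × 31 days = 155 h
heated towel rail: 0.11 kW × 155 h = 17.05 kWh
Total energy = 97.69 kWh
Cost = 97.69 × $0.14 = $13.68

$13.68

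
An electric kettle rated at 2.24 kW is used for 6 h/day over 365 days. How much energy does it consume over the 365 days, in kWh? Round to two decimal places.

4905.60 kWh

Runtime = 6 h/day × 365 days = 2190 h
Energy = 2.24 kW × 2190 h = 4905.6 kWh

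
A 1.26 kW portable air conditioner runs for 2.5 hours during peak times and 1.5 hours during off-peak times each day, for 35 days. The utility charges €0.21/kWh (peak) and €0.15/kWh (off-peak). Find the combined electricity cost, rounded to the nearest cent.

Peak energy = 1.26 kW × 2.5 h × 35 = 110.25 kWh
Off-peak energy = 1.26 kW × 1.5 h × 35 = 66.15 kWh
Cost = 110.25 × €0.21 + 66.15 × €0.15 = €23.1525 + €9.9225 = €33.08

€33.08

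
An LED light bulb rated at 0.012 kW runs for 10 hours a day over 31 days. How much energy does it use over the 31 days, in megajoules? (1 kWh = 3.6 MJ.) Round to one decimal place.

13.4 MJ

Runtime = 10 h/day × 31 days = 310 h
Energy = 0.012 kW × 310 h = 3.72 kWh
= 3.72 × 3.6 MJ = 13.4 MJ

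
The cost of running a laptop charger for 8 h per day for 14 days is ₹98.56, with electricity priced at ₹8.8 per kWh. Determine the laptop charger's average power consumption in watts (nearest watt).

100 W

Energy = ₹98.56 ÷ ₹8.8/kWh = 11.2 kWh
Runtime = 8 h/day × 14 days = 112 h
Power = 11.2 kWh ÷ 112 h = 0.1 kW = 100 W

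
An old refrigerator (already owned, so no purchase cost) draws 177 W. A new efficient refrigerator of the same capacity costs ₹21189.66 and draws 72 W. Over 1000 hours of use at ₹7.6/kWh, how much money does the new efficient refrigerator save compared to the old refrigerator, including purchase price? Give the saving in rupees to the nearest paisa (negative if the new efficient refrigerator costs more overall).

-₹20391.66

old refrigerator: ₹0.00 + (177/1000) kW × 1000 h × ₹7.6 = ₹0.00 + ₹1345.2 = ₹1345.2
new efficient refrigerator: ₹21189.66 + (72/1000) kW × 1000 h × ₹7.6 = ₹21189.66 + ₹547.2 = ₹21736.86
Saving = ₹1345.2 − ₹21736.86 = −₹20391.66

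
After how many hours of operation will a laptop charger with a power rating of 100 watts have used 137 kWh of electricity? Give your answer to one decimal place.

1370.0 h

Hours = 137 kWh ÷ 0.1 kW = 1370.0 h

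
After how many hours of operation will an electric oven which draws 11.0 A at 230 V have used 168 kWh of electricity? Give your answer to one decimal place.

66.4 h

Power = 11.0 A × 230 V = 2530 W = 2.53 kW
Hours = 168 kWh ÷ 2.53 kW = 66.4 h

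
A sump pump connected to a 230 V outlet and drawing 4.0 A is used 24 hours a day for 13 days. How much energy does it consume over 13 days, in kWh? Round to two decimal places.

287.04 kWh

Power = 4.0 A × 230 V = 920 W = 0.92 kW
Runtime = 24 h × 13 = 312 h
Energy = 0.92 kW × 312 h = 287.04 kWh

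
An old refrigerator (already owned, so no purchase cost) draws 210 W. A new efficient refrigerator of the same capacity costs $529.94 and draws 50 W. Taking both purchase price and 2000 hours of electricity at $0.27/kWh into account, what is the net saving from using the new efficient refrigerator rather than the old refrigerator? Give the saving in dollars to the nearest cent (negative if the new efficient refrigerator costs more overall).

-$443.54

old refrigerator: $0.00 + (210/1000) kW × 2000 h × $0.27 = $0.00 + $113.4 = $113.4
new efficient refrigerator: $529.94 + (50/1000) kW × 2000 h × $0.27 = $529.94 + $27 = $556.94
Saving = $113.4 − $556.94 = −$443.54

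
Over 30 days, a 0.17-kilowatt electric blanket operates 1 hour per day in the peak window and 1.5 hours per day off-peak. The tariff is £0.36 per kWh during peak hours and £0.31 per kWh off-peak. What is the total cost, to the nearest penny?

£4.21

Peak energy = 0.17 kW × 1 h × 30 = 5.1 kWh
Off-peak energy = 0.17 kW × 1.5 h × 30 = 7.65 kWh
Cost = 5.1 × £0.36 + 7.65 × £0.31 = £1.836 + £2.3715 = £4.21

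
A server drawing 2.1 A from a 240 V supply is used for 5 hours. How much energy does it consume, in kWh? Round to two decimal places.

Power = 2.1 A × 240 V = 504 W = 0.504 kW
Energy = 0.504 kW × 5 h = 2.52 kWh

2.52 kWh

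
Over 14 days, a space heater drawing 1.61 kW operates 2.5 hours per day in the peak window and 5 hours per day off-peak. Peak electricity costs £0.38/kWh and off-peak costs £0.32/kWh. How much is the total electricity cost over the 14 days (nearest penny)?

Peak energy = 1.61 kW × 2.5 h × 14 = 56.35 kWh
Off-peak energy = 1.61 kW × 5 h × 14 = 112.7 kWh
Cost = 56.35 × £0.38 + 112.7 × £0.32 = £21.413 + £36.064 = £57.48

£57.48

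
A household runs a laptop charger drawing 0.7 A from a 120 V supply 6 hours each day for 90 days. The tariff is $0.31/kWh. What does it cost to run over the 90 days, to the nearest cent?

Power = 0.7 A × 120 V = 84 W = 0.084 kW
Runtime = 6 h/day × 90 days = 540 h
Energy = 0.084 kW × 540 h = 45.36 kWh
Cost = 45.36 kWh × $0.31/kWh = $14.06

$14.06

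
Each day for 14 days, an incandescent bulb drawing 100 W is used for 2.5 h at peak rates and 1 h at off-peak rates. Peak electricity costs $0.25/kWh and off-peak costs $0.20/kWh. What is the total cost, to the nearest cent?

$1.16

Peak energy = 0.1 kW × 2.5 h × 14 = 3.5 kWh
Off-peak energy = 0.1 kW × 1 h × 14 = 1.4 kWh
Cost = 3.5 × $0.25 + 1.4 × $0.20 = $0.875 + $0.28 = $1.16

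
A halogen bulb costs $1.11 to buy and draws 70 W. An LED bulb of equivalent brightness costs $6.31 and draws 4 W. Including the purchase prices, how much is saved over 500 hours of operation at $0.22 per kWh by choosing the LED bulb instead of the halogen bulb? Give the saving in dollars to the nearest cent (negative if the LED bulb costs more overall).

$2.06

halogen bulb: $1.11 + (70/1000) kW × 500 h × $0.22 = $1.11 + $7.7 = $8.81
LED bulb: $6.31 + (4/1000) kW × 500 h × $0.22 = $6.31 + $0.44 = $6.75
Saving = $8.81 − $6.75 = $2.06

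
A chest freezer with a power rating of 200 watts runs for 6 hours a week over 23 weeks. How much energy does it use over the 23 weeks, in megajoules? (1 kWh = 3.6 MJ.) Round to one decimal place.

Runtime = 6 h/week × 23 weeks = 138 h
Energy = 0.2 kW × 138 h = 27.6 kWh
= 27.6 × 3.6 MJ = 99.4 MJ

99.4 MJ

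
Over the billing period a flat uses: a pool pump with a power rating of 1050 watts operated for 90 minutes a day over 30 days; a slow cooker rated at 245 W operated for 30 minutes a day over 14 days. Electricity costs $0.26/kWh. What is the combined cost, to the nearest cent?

$12.73

pool pump: Runtime = 90 min × 30 = 2700 min = 45 h
pool pump: 1.05 kW × 45 h = 47.25 kWh
slow cooker: Runtime = 30 min × 14 = 420 min = 7 h
slow cooker: 0.245 kW × 7 h = 1.715 kWh
Total energy = 48.965 kWh
Cost = 48.965 × $0.26 = $12.73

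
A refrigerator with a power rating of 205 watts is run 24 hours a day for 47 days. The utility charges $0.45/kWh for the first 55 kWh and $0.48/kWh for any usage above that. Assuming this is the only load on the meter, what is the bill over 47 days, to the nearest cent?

$109.35

Runtime = 24 h × 47 = 1128 h
Energy = 0.205 kW × 1128 h = 231.24 kWh
Tier 1 (0–55 kWh): 55 × $0.45 = $24.75
Above 55 kWh: 176.24 × $0.48 = $84.5952
Bill = $109.35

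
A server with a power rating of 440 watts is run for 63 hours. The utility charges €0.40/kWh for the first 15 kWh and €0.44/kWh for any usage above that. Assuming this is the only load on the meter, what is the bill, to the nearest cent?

Energy = 0.44 kW × 63 h = 27.72 kWh
Tier 1 (0–15 kWh): 15 × €0.40 = €6
Above 15 kWh: 12.72 × €0.44 = €5.5968
Bill = €11.60

€11.60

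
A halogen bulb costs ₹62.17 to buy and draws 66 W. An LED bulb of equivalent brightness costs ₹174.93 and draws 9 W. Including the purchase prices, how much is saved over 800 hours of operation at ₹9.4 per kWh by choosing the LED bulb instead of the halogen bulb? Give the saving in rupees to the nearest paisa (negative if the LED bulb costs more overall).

₹315.88

halogen bulb: ₹62.17 + (66/1000) kW × 800 h × ₹9.4 = ₹62.17 + ₹496.32 = ₹558.49
LED bulb: ₹174.93 + (9/1000) kW × 800 h × ₹9.4 = ₹174.93 + ₹67.68 = ₹242.61
Saving = ₹558.49 − ₹242.61 = ₹315.88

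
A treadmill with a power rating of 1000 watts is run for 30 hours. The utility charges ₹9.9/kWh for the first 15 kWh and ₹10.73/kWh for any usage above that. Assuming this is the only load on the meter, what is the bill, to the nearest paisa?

₹309.45

Energy = 1 kW × 30 h = 30 kWh
Tier 1 (0–15 kWh): 15 × ₹9.9 = ₹148.5
Above 15 kWh: 15 × ₹10.73 = ₹160.95
Bill = ₹309.45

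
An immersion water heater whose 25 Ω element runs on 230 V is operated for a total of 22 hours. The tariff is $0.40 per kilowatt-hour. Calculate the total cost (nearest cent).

$18.62

Power = V²/R = 230²/25 = 2116 W = 2.116 kW
Energy = 2.116 kW × 22 h = 46.552 kWh
Cost = 46.552 kWh × $0.40/kWh = $18.62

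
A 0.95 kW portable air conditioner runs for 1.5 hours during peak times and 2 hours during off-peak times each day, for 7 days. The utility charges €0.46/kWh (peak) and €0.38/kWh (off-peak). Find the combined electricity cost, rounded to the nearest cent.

Peak energy = 0.95 kW × 1.5 h × 7 = 9.975 kWh
Off-peak energy = 0.95 kW × 2 h × 7 = 13.3 kWh
Cost = 9.975 × €0.46 + 13.3 × €0.38 = €4.5885 + €5.054 = €9.64

€9.64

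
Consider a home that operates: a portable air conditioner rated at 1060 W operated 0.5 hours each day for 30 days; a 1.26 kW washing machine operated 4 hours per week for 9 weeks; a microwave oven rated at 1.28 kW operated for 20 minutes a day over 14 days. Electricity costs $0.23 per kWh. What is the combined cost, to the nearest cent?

$15.46

portable air conditioner: Runtime = 0.5 h/day × 30 days = 15 h
portable air conditioner: 1.06 kW × 15 h = 15.9 kWh
washing machine: Runtime = 4 h/week × 9 weeks = 36 h
washing machine: 1.26 kW × 36 h = 45.36 kWh
microwave oven: Runtime = 20 min × 14 = 280 min = 4.666666… h
microwave oven: 1.28 kW × 4.666666… h = 5.973333… kWh
Total energy = 67.233333… kWh
Cost = 67.233333… × $0.23 = $15.46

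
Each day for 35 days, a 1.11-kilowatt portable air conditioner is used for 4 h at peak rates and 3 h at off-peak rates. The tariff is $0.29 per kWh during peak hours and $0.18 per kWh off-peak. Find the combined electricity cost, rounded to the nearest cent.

$66.05

Peak energy = 1.11 kW × 4 h × 35 = 155.4 kWh
Off-peak energy = 1.11 kW × 3 h × 35 = 116.55 kWh
Cost = 155.4 × $0.29 + 116.55 × $0.18 = $45.066 + $20.979 = $66.05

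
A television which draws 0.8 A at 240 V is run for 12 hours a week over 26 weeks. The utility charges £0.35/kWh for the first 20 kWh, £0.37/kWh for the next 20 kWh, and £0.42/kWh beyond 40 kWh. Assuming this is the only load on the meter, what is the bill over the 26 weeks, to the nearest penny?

£22.76

Power = 0.8 A × 240 V = 192 W = 0.192 kW
Runtime = 12 h/week × 26 weeks = 312 h
Energy = 0.192 kW × 312 h = 59.904 kWh
Tier 1 (0–20 kWh): 20 × £0.35 = £7
Tier 2 (20–40 kWh): 20 × £0.37 = £7.4
Above 40 kWh: 19.904 × £0.42 = £8.35968
Bill = £22.76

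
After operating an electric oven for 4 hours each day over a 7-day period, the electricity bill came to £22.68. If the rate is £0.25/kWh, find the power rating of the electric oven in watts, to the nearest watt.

3240 W

Energy = £22.68 ÷ £0.25/kWh = 90.72 kWh
Runtime = 4 h/day × 7 days = 28 h
Power = 90.72 kWh ÷ 28 h = 3.24 kW = 3240 W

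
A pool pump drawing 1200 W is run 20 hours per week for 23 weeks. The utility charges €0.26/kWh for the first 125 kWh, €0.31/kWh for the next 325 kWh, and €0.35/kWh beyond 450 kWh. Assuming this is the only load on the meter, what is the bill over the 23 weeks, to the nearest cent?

Runtime = 20 h/week × 23 weeks = 460 h
Energy = 1.2 kW × 460 h = 552 kWh
Tier 1 (0–125 kWh): 125 × €0.26 = €32.5
Tier 2 (125–450 kWh): 325 × €0.31 = €100.75
Above 450 kWh: 102 × €0.35 = €35.7
Bill = €168.95

€168.95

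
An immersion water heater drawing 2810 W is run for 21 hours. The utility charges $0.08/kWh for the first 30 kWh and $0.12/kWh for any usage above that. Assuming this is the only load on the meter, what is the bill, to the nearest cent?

Energy = 2.81 kW × 21 h = 59.01 kWh
Tier 1 (0–30 kWh): 30 × $0.08 = $2.4
Above 30 kWh: 29.01 × $0.12 = $3.4812
Bill = $5.88

$5.88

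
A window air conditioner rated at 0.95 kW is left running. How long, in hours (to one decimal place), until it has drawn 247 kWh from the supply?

Hours = 247 kWh ÷ 0.95 kW = 260.0 h

260.0 h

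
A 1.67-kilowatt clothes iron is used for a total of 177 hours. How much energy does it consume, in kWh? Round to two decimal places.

Energy = 1.67 kW × 177 h = 295.59 kWh

295.59 kWh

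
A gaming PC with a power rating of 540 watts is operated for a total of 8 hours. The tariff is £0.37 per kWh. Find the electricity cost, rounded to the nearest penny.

Energy = 0.54 kW × 8 h = 4.32 kWh
Cost = 4.32 kWh × £0.37/kWh = £1.60

£1.60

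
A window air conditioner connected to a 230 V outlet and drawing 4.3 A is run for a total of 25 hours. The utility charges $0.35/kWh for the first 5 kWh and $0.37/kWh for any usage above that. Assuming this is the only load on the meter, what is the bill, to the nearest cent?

$9.05

Power = 4.3 A × 230 V = 989 W = 0.989 kW
Energy = 0.989 kW × 25 h = 24.725 kWh
Tier 1 (0–5 kWh): 5 × $0.35 = $1.75
Above 5 kWh: 19.725 × $0.37 = $7.29825
Bill = $9.05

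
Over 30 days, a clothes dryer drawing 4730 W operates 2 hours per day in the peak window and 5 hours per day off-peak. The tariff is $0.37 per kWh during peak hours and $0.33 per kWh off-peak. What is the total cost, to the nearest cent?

Peak energy = 4.73 kW × 2 h × 30 = 283.8 kWh
Off-peak energy = 4.73 kW × 5 h × 30 = 709.5 kWh
Cost = 283.8 × $0.37 + 709.5 × $0.33 = $105.006 + $234.135 = $339.14

$339.14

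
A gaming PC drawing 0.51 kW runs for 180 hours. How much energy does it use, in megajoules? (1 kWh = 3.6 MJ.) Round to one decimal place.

Energy = 0.51 kW × 180 h = 91.8 kWh
= 91.8 × 3.6 MJ = 330.5 MJ

330.5 MJ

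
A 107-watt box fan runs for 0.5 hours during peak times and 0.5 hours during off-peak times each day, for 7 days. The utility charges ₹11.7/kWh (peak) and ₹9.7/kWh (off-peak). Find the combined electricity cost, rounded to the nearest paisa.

₹8.01

Peak energy = 0.107 kW × 0.5 h × 7 = 0.3745 kWh
Off-peak energy = 0.107 kW × 0.5 h × 7 = 0.3745 kWh
Cost = 0.3745 × ₹11.7 + 0.3745 × ₹9.7 = ₹4.38165 + ₹3.63265 = ₹8.01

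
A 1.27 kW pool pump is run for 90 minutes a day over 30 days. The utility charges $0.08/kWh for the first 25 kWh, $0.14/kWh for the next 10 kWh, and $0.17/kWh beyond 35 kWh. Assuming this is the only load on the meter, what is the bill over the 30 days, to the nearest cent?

Runtime = 90 min × 30 = 2700 min = 45 h
Energy = 1.27 kW × 45 h = 57.15 kWh
Tier 1 (0–25 kWh): 25 × $0.08 = $2
Tier 2 (25–35 kWh): 10 × $0.14 = $1.4
Above 35 kWh: 22.15 × $0.17 = $3.7655
Bill = $7.17

$7.17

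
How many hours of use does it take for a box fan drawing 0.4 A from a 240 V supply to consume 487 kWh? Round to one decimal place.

Power = 0.4 A × 240 V = 96 W = 0.096 kW
Hours = 487 kWh ÷ 0.096 kW = 5072.9 h

5072.9 h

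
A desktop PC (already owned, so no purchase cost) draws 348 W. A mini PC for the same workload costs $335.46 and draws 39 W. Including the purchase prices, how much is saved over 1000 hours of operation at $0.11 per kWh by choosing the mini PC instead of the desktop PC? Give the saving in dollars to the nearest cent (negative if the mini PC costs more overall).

-$301.47

desktop PC: $0.00 + (348/1000) kW × 1000 h × $0.11 = $0.00 + $38.28 = $38.28
mini PC: $335.46 + (39/1000) kW × 1000 h × $0.11 = $335.46 + $4.29 = $339.75
Saving = $38.28 − $339.75 = −$301.47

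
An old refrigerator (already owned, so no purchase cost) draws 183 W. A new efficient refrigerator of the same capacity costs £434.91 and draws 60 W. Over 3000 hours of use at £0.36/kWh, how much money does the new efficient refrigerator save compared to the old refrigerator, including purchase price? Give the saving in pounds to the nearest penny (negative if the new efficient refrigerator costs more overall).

old refrigerator: £0.00 + (183/1000) kW × 3000 h × £0.36 = £0.00 + £197.64 = £197.64
new efficient refrigerator: £434.91 + (60/1000) kW × 3000 h × £0.36 = £434.91 + £64.8 = £499.71
Saving = £197.64 − £499.71 = −£302.07

-£302.07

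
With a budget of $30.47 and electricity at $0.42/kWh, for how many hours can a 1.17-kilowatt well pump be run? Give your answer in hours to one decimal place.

Energy available = $30.47 ÷ $0.42/kWh = 72.5476 kWh
Hours = 72.5476 kWh ÷ 1.17 kW = 62.0 h

62.0 h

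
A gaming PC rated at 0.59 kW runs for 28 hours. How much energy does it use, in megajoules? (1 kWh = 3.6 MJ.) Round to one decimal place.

Energy = 0.59 kW × 28 h = 16.52 kWh
= 16.52 × 3.6 MJ = 59.5 MJ

59.5 MJ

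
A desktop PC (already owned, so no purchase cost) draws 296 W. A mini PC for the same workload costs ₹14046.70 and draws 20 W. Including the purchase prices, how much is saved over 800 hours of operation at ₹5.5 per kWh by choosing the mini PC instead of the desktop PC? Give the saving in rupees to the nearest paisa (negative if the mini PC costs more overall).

desktop PC: ₹0.00 + (296/1000) kW × 800 h × ₹5.5 = ₹0.00 + ₹1302.4 = ₹1302.4
mini PC: ₹14046.70 + (20/1000) kW × 800 h × ₹5.5 = ₹14046.70 + ₹88 = ₹14134.7
Saving = ₹1302.4 − ₹14134.7 = −₹12832.3

-₹12832.30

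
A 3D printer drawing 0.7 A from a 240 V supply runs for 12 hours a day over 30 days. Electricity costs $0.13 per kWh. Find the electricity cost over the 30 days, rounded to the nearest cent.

Power = 0.7 A × 240 V = 168 W = 0.168 kW
Runtime = 12 h/day × 30 days = 360 h
Energy = 0.168 kW × 360 h = 60.48 kWh
Cost = 60.48 kWh × $0.13/kWh = $7.86

$7.86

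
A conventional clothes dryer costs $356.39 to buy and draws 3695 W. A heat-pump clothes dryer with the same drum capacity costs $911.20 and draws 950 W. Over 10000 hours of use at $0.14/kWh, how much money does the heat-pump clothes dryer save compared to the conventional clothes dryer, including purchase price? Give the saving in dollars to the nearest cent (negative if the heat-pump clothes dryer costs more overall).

$3288.19

conventional clothes dryer: $356.39 + (3695/1000) kW × 10000 h × $0.14 = $356.39 + $5173 = $5529.39
heat-pump clothes dryer: $911.20 + (950/1000) kW × 10000 h × $0.14 = $911.20 + $1330 = $2241.2
Saving = $5529.39 − $2241.2 = $3288.19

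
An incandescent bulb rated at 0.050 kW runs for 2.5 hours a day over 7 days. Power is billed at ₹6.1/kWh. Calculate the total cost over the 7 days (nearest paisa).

₹5.34

Runtime = 2.5 h/day × 7 days = 17.5 h
Energy = 0.05 kW × 17.5 h = 0.875 kWh
Cost = 0.875 kWh × ₹6.1/kWh = ₹5.34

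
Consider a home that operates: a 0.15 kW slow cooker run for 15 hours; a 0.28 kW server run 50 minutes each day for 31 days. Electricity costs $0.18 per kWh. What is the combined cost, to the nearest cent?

slow cooker: 0.15 kW × 15 h = 2.25 kWh
server: Runtime = 50 min × 31 = 1550 min = 25.833333… h
server: 0.28 kW × 25.833333… h = 7.233333… kWh
Total energy = 9.483333… kWh
Cost = 9.483333… × $0.18 = $1.71

$1.71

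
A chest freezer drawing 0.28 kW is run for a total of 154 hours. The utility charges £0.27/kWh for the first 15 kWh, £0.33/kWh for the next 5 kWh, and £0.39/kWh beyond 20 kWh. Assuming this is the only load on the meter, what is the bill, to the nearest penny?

£14.72

Energy = 0.28 kW × 154 h = 43.12 kWh
Tier 1 (0–15 kWh): 15 × £0.27 = £4.05
Tier 2 (15–20 kWh): 5 × £0.33 = £1.65
Above 20 kWh: 23.12 × £0.39 = £9.0168
Bill = £14.72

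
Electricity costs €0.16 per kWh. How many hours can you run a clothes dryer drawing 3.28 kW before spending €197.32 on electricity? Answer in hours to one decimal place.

376.0 h

Energy available = €197.32 ÷ €0.16/kWh = 1233.25 kWh
Hours = 1233.25 kWh ÷ 3.28 kW = 376.0 h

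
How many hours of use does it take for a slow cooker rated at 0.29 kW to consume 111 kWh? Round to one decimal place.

382.8 h

Hours = 111 kWh ÷ 0.29 kW = 382.8 h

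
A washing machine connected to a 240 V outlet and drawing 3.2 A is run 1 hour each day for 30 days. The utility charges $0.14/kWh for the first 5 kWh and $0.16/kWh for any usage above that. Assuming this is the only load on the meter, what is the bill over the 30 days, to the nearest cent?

$3.59

Power = 3.2 A × 240 V = 768 W = 0.768 kW
Runtime = 1 h/day × 30 days = 30 h
Energy = 0.768 kW × 30 h = 23.04 kWh
Tier 1 (0–5 kWh): 5 × $0.14 = $0.7
Above 5 kWh: 18.04 × $0.16 = $2.8864
Bill = $3.59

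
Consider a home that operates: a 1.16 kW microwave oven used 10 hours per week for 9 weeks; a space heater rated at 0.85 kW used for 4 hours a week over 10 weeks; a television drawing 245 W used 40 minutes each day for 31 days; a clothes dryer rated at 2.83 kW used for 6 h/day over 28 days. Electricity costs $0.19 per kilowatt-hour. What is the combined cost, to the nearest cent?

microwave oven: Runtime = 10 h/week × 9 weeks = 90 h
microwave oven: 1.16 kW × 90 h = 104.4 kWh
space heater: Runtime = 4 h/week × 10 weeks = 40 h
space heater: 0.85 kW × 40 h = 34 kWh
television: Runtime = 40 min × 31 = 1240 min = 20.666666… h
television: 0.245 kW × 20.666666… h = 5.063333… kWh
clothes dryer: Runtime = 6 h/day × 28 days = 168 h
clothes dryer: 2.83 kW × 168 h = 475.44 kWh
Total energy = 618.903333… kWh
Cost = 618.903333… × $0.19 = $117.59

$117.59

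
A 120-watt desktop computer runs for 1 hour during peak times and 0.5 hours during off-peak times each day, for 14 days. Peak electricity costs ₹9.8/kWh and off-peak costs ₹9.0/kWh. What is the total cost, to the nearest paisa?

₹24.02

Peak energy = 0.12 kW × 1 h × 14 = 1.68 kWh
Off-peak energy = 0.12 kW × 0.5 h × 14 = 0.84 kWh
Cost = 1.68 × ₹9.8 + 0.84 × ₹9.0 = ₹16.464 + ₹7.56 = ₹24.02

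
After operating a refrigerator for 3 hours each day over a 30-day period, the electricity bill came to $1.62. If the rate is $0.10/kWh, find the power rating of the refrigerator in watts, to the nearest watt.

Energy = $1.62 ÷ $0.10/kWh = 16.2 kWh
Runtime = 3 h/day × 30 days = 90 h
Power = 16.2 kWh ÷ 90 h = 0.18 kW = 180 W

180 W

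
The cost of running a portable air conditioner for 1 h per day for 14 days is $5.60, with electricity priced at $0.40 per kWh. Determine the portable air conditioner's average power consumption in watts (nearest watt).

1000 W

Energy = $5.60 ÷ $0.40/kWh = 14 kWh
Runtime = 1 h/day × 14 days = 14 h
Power = 14 kWh ÷ 14 h = 1 kW = 1000 W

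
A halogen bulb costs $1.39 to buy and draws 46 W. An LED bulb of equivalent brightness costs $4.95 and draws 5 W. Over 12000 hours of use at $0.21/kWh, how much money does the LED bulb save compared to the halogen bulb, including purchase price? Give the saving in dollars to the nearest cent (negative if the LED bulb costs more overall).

halogen bulb: $1.39 + (46/1000) kW × 12000 h × $0.21 = $1.39 + $115.92 = $117.31
LED bulb: $4.95 + (5/1000) kW × 12000 h × $0.21 = $4.95 + $12.6 = $17.55
Saving = $117.31 − $17.55 = $99.76

$99.76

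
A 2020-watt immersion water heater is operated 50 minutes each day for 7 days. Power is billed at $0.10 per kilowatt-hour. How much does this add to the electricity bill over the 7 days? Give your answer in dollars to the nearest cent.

$1.18

Runtime = 50 min × 7 = 350 min = 5.833333… h
Energy = 2.02 kW × 5.833333… h = 11.783333… kWh
Cost = 11.783333… kWh × $0.10/kWh = $1.18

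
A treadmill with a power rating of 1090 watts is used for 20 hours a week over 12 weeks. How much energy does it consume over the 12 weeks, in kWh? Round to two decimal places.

Runtime = 20 h/week × 12 weeks = 240 h
Energy = 1.09 kW × 240 h = 261.6 kWh

261.60 kWh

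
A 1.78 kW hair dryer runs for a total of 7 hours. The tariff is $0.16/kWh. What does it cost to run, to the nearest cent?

$1.99

Energy = 1.78 kW × 7 h = 12.46 kWh
Cost = 12.46 kWh × $0.16/kWh = $1.99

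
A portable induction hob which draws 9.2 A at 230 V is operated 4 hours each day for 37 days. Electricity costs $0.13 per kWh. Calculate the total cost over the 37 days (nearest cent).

Power = 9.2 A × 230 V = 2116 W = 2.116 kW
Runtime = 4 h/day × 37 days = 148 h
Energy = 2.116 kW × 148 h = 313.168 kWh
Cost = 313.168 kWh × $0.13/kWh = $40.71

$40.71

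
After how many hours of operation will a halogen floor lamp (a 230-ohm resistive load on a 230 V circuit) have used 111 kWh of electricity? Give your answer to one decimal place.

482.6 h

Power = V²/R = 230²/230 = 230 W = 0.23 kW
Hours = 111 kWh ÷ 0.23 kW = 482.6 h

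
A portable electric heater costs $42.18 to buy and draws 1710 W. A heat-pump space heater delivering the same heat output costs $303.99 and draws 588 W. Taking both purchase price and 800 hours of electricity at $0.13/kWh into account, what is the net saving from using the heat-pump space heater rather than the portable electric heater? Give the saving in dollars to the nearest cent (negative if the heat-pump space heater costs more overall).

portable electric heater: $42.18 + (1710/1000) kW × 800 h × $0.13 = $42.18 + $177.84 = $220.02
heat-pump space heater: $303.99 + (588/1000) kW × 800 h × $0.13 = $303.99 + $61.152 = $365.142
Saving = $220.02 − $365.142 = −$145.122 → -$145.12

-$145.12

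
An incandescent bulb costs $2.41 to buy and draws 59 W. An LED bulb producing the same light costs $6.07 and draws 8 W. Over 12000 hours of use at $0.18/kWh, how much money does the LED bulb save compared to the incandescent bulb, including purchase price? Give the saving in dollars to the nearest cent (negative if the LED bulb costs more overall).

$106.50

incandescent bulb: $2.41 + (59/1000) kW × 12000 h × $0.18 = $2.41 + $127.44 = $129.85
LED bulb: $6.07 + (8/1000) kW × 12000 h × $0.18 = $6.07 + $17.28 = $23.35
Saving = $129.85 − $23.35 = $106.5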